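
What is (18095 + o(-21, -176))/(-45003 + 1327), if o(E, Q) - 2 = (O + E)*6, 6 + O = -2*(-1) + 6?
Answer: -17983/43676 ≈ -0.41174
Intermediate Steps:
O = 2 (O = -6 + (-2*(-1) + 6) = -6 + (2 + 6) = -6 + 8 = 2)
o(E, Q) = 14 + 6*E (o(E, Q) = 2 + (2 + E)*6 = 2 + (12 + 6*E) = 14 + 6*E)
(18095 + o(-21, -176))/(-45003 + 1327) = (18095 + (14 + 6*(-21)))/(-45003 + 1327) = (18095 + (14 - 126))/(-43676) = (18095 - 112)*(-1/43676) = 17983*(-1/43676) = -17983/43676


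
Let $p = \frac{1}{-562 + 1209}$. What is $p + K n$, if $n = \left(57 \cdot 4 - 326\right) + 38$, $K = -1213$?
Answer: $\frac{47088661}{647} \approx 72780.0$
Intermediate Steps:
$p = \frac{1}{647} \approx 0.0015456$
$n = -60$ ($n = \left(228 - 326\right) + 38 = -98 + 38 = -60$)
$p + K n = \frac{1}{647} - -72780 = \frac{1}{647} + 72780 = \frac{47088661}{647}$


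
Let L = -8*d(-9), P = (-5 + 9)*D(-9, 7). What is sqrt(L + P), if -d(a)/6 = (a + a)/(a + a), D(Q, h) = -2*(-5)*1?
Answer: 2*sqrt(22) ≈ 9.3808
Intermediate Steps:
D(Q, h) = 10 (D(Q, h) = 10*1 = 10)
d(a) = -6 (d(a) = -6*(a + a)/(a + a) = -6*2*a/(2*a) = -6*2*a*1/(2*a) = -6*1 = -6)
P = 40 (P = (-5 + 9)*10 = 4*10 = 40)
L = 48 (L = -8*(-6) = 48)
sqrt(L + P) = sqrt(48 + 40) = sqrt(88) = 2*sqrt(22)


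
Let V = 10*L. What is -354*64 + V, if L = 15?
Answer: -22506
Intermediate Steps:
V = 150 (V = 10*15 = 150)
-354*64 + V = -354*64 + 150 = -22656 + 150 = -22506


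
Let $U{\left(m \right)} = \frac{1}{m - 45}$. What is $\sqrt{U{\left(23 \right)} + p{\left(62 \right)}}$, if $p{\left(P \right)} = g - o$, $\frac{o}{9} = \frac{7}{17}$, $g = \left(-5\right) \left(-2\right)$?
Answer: $\frac{\sqrt{874038}}{374} \approx 2.4997$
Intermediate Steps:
$g = 10$
$o = \frac{63}{17}$ ($o = 9 \cdot \frac{7}{17} = \frac{63}{17} \approx 3.7059$)
$U{\left(m \right)} = \frac{1}{-45 + m}$
$p{\left(P \right)} = \frac{107}{17}$ ($p{\left(P \right)} = 10 - \frac{63}{17} = \frac{107}{17}$)
$\sqrt{U{\left(23 \right)} + p{\left(62 \right)}} = \sqrt{\frac{1}{-45 + 23} + \frac{107}{17}} = \sqrt{\frac{1}{-22} + \frac{107}{17}} = \sqrt{- \frac{1}{22} + \frac{107}{17}} = \sqrt{\frac{2337}{374}} = \frac{\sqrt{874038}}{374}$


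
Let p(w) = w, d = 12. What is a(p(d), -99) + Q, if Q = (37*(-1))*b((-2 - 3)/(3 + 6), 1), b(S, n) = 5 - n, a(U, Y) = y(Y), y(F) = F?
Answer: -247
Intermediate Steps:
a(U, Y) = Y
Q = -148 (Q = (37*(-1))*(5 - 1*1) = -37*(5 - 1) = -37*4 = -148)
a(p(d), -99) + Q = -99 - 148 = -247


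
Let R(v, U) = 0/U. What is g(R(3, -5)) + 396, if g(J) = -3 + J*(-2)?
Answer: 393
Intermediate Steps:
R(v, U) = 0
g(J) = -3 - 2*J
g(R(3, -5)) + 396 = (-3 - 2*0) + 396 = (-3 + 0) + 396 = -3 + 396 = 393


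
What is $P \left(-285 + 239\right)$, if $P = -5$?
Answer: $230$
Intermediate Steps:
$P \left(-285 + 239\right) = - 5 \left(-285 + 239\right) = \left(-5\right) \left(-46\right) = 230$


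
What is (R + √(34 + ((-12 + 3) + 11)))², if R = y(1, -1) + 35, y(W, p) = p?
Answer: 1600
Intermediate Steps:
R = 34 (R = -1 + 35 = 34)
(R + √(34 + ((-12 + 3) + 11)))² = (34 + √(34 + ((-12 + 3) + 11)))² = (34 + √(34 + (-9 + 11)))² = (34 + √(34 + 2))² = (34 + √36)² = (34 + 6)² = 40² = 1600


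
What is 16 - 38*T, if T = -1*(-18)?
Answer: -668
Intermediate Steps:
T = 18
16 - 38*T = 16 - 38*18 = 16 - 684 = -668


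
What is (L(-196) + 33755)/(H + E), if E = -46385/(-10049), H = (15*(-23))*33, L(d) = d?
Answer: -337234391/114361480 ≈ -2.9488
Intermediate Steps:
H = -11385 (H = -345*33 = -11385)
E = 46385/10049 (E = -46385*(-1/10049) = 46385/10049 ≈ 4.6159)
(L(-196) + 33755)/(H + E) = (-196 + 33755)/(-11385 + 46385/10049) = 33559/(-114361480/10049) = 33559*(-10049/114361480) = -337234391/114361480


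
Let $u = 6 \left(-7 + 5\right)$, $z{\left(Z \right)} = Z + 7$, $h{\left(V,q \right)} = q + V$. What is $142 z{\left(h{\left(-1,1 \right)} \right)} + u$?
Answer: $982$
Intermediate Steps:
$h{\left(V,q \right)} = V + q$
$z{\left(Z \right)} = 7 + Z$
$u = -12$ ($u = 6 \left(-2\right) = -12$)
$142 z{\left(h{\left(-1,1 \right)} \right)} + u = 142 \left(7 + \left(-1 + 1\right)\right) - 12 = 142 \left(7 + 0\right) - 12 = 142 \cdot 7 - 12 = 994 - 12 = 982$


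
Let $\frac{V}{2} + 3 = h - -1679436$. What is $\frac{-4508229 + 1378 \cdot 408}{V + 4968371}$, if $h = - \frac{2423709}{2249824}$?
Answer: $- \frac{887781675312}{1873481280887} \approx -0.47387$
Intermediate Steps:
$h = - \frac{2423709}{2249824}$ ($h = \left(-2423709\right) \frac{1}{2249824} = - \frac{2423709}{2249824} \approx -1.0773$)
$V = \frac{3778426246083}{1124912}$ ($V = -6 + 2 \left(- \frac{2423709}{2249824} - -1679436\right) = -6 + 2 \left(- \frac{2423709}{2249824} + 1679436\right) = -6 + 2 \cdot \frac{3778432995555}{2249824} = -6 + \frac{3778432995555}{1124912} = \frac{3778426246083}{1124912} \approx 3.3589 \cdot 10^{6}$)
$\frac{-4508229 + 1378 \cdot 408}{V + 4968371} = \frac{-4508229 + 1378 \cdot 408}{\frac{3778426246083}{1124912} + 4968371} = \frac{-4508229 + 562224}{\frac{9367406404435}{1124912}} = \left(-3946005\right) \frac{1124912}{9367406404435} = - \frac{887781675312}{1873481280887}$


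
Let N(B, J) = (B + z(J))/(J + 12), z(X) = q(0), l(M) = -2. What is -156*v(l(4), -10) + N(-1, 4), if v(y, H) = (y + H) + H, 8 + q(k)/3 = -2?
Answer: 54881/16 ≈ 3430.1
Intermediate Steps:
q(k) = -30 (q(k) = -24 + 3*(-2) = -24 - 6 = -30)
z(X) = -30
v(y, H) = y + 2*H (v(y, H) = (H + y) + H = y + 2*H)
N(B, J) = (-30 + B)/(12 + J) (N(B, J) = (B - 30)/(J + 12) = (-30 + B)/(12 + J))
-156*v(l(4), -10) + N(-1, 4) = -156*(-2 + 2*(-10)) + (-30 - 1)/(12 + 4) = -156*(-2 - 20) - 31/16 = -156*(-22) + (1/16)*(-31) = 3432 - 31/16 = 54881/16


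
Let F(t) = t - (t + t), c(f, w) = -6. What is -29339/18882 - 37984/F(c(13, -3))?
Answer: -119564987/18882 ≈ -6332.2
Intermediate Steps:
F(t) = -t (F(t) = t - 2*t = -t)
-29339/18882 - 37984/F(c(13, -3)) = -29339/18882 - 37984/((-1*(-6))) = -29339*1/18882 - 37984/6 = -29339/18882 - 37984*1/6 = -29339/18882 - 18992/3 = -119564987/18882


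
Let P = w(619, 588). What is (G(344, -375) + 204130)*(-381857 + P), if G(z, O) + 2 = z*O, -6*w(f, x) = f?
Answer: -86087710204/3 ≈ -2.8696e+10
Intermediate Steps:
w(f, x) = -f/6
G(z, O) = -2 + O*z (G(z, O) = -2 + z*O = -2 + O*z)
P = -619/6 (P = -⅙*619 = -619/6 ≈ -103.17)
(G(344, -375) + 204130)*(-381857 + P) = ((-2 - 375*344) + 204130)*(-381857 - 619/6) = ((-2 - 129000) + 204130)*(-2291761/6) = (-129002 + 204130)*(-2291761/6) = 75128*(-2291761/6) = -86087710204/3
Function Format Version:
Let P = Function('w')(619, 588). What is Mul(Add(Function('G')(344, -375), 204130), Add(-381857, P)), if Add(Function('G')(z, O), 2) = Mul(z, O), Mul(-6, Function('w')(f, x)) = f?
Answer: Rational(-86087710204, 3) ≈ -2.8696e+10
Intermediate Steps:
Function('w')(f, x) = Mul(Rational(-1, 6), f)
Function('G')(z, O) = Add(-2, Mul(O, z)) (Function('G')(z, O) = Add(-2, Mul(z, O)) = Add(-2, Mul(O, z)))
P = Rational(-619, 6) (P = Mul(Rational(-1, 6), 619) = Rational(-619, 6) ≈ -103.17)
Mul(Add(Function('G')(344, -375), 204130), Add(-381857, P)) = Mul(Add(Add(-2, Mul(-375, 344)), 204130), Add(-381857, Rational(-619, 6))) = Mul(Add(Add(-2, -129000), 204130), Rational(-2291761, 6)) = Mul(Add(-129002, 204130), Rational(-2291761, 6)) = Mul(75128, Rational(-2291761, 6)) = Rational(-86087710204, 3)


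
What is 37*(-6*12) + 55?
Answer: -2609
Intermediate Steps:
37*(-6*12) + 55 = 37*(-72) + 55 = -2664 + 55 = -2609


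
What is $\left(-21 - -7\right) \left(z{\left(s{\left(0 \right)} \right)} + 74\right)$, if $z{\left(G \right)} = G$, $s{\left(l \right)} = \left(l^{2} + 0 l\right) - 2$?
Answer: $-1008$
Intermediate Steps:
$s{\left(l \right)} = -2 + l^{2}$ ($s{\left(l \right)} = \left(l^{2} + 0\right) - 2 = l^{2} - 2 = -2 + l^{2}$)
$\left(-21 - -7\right) \left(z{\left(s{\left(0 \right)} \right)} + 74\right) = \left(-21 - -7\right) \left(\left(-2 + 0^{2}\right) + 74\right) = \left(-21 + 7\right) \left(\left(-2 + 0\right) + 74\right) = - 14 \left(-2 + 74\right) = \left(-14\right) 72 = -1008$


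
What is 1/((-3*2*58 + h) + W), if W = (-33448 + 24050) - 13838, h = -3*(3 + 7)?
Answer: -1/23614 ≈ -4.2348e-5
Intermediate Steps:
h = -30 (h = -3*10 = -30)
W = -23236 (W = -9398 - 13838 = -23236)
1/((-3*2*58 + h) + W) = 1/((-3*2*58 - 30) - 23236) = 1/((-6*58 - 30) - 23236) = 1/((-348 - 30) - 23236) = 1/(-378 - 23236) = 1/(-23614) = -1/23614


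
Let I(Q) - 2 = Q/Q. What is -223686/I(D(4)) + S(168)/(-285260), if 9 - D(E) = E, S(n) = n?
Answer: -5317389072/71315 ≈ -74562.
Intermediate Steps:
D(E) = 9 - E
I(Q) = 3 (I(Q) = 2 + Q/Q = 2 + 1 = 3)
-223686/I(D(4)) + S(168)/(-285260) = -223686/3 + 168/(-285260) = -223686*⅓ + 168*(-1/285260) = -74562 - 42/71315 = -5317389072/71315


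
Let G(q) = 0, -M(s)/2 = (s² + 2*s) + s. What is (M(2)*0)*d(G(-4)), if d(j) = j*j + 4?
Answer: 0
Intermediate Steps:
M(s) = -6*s - 2*s² (M(s) = -2*((s² + 2*s) + s) = -2*(s² + 3*s) = -6*s - 2*s²)
d(j) = 4 + j² (d(j) = j² + 4 = 4 + j²)
(M(2)*0)*d(G(-4)) = (-2*2*(3 + 2)*0)*(4 + 0²) = (-2*2*5*0)*(4 + 0) = -20*0*4 = 0*4 = 0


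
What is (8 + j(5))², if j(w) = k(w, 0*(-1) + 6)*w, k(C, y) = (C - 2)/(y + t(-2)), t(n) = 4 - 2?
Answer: 6241/64 ≈ 97.516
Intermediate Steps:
t(n) = 2
k(C, y) = (-2 + C)/(2 + y) (k(C, y) = (C - 2)/(y + 2) = (-2 + C)/(2 + y))
j(w) = w*(-¼ + w/8) (j(w) = ((-2 + w)/(2 + (0*(-1) + 6)))*w = ((-2 + w)/(2 + (0 + 6)))*w = ((-2 + w)/(2 + 6))*w = ((-2 + w)/8)*w = (-¼ + w/8)*w = w*(-¼ + w/8))
(8 + j(5))² = (8 + (⅛)*5*(-2 + 5))² = (8 + (⅛)*5*3)² = (8 + 15/8)² = (79/8)² = 6241/64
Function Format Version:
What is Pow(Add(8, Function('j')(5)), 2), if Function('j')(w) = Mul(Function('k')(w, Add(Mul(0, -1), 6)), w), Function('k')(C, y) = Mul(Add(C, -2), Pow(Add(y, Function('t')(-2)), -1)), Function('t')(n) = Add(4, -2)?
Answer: Rational(6241, 64) ≈ 97.516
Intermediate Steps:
Function('t')(n) = 2
Function('k')(C, y) = Mul(Pow(Add(2, y), -1), Add(-2, C)) (Function('k')(C, y) = Mul(Add(C, -2), Pow(Add(y, 2), -1)) = Mul(Add(-2, C), Pow(Add(2, y), -1)) = Mul(Pow(Add(2, y), -1), Add(-2, C)))
Function('j')(w) = Mul(w, Add(Rational(-1, 4), Mul(Rational(1, 8), w))) (Function('j')(w) = Mul(Mul(Pow(Add(2, Add(Mul(0, -1), 6)), -1), Add(-2, w)), w) = Mul(Mul(Pow(Add(2, Add(0, 6)), -1), Add(-2, w)), w) = Mul(Mul(Pow(Add(2, 6), -1), Add(-2, w)), w) = Mul(Mul(Pow(8, -1), Add(-2, w)), w) = Mul(Mul(Rational(1, 8), Add(-2, w)), w) = Mul(Add(Rational(-1, 4), Mul(Rational(1, 8), w)), w) = Mul(w, Add(Rational(-1, 4), Mul(Rational(1, 8), w))))
Pow(Add(8, Function('j')(5)), 2) = Pow(Add(8, Mul(Rational(1, 8), 5, Add(-2, 5))), 2) = Pow(Add(8, Mul(Rational(1, 8), 5, 3)), 2) = Pow(Add(8, Rational(15, 8)), 2) = Pow(Rational(79, 8), 2) = Rational(6241, 64)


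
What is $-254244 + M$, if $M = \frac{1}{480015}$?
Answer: $- \frac{122040933659}{480015} \approx -2.5424 \cdot 10^{5}$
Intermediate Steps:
$M = \frac{1}{480015} \approx 2.0833 \cdot 10^{-6}$
$-254244 + M = -254244 + \frac{1}{480015} = - \frac{122040933659}{480015}$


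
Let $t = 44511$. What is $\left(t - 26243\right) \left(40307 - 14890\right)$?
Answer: $464317756$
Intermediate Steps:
$\left(t - 26243\right) \left(40307 - 14890\right) = \left(44511 - 26243\right) \left(40307 - 14890\right) = 18268 \left(40307 - 14890\right) = 18268 \cdot 25417 = 464317756$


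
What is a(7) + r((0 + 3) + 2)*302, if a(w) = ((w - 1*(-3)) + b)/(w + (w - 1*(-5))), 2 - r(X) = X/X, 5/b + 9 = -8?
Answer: 97711/323 ≈ 302.51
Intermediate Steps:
b = -5/17 (b = 5/(-9 - 8) = 5/(-17) = 5*(-1/17) = -5/17 ≈ -0.29412)
r(X) = 1 (r(X) = 2 - X/X = 2 - 1*1 = 2 - 1 = 1)
a(w) = (46/17 + w)/(5 + 2*w) (a(w) = ((w - 1*(-3)) - 5/17)/(w + (w - 1*(-5))) = ((w + 3) - 5/17)/(w + (w + 5)) = ((3 + w) - 5/17)/(w + (5 + w)) = (46/17 + w)/(5 + 2*w))
a(7) + r((0 + 3) + 2)*302 = (46 + 17*7)/(17*(5 + 2*7)) + 1*302 = (46 + 119)/(17*(5 + 14)) + 302 = (1/17)*165/19 + 302 = (1/17)*(1/19)*165 + 302 = 165/323 + 302 = 97711/323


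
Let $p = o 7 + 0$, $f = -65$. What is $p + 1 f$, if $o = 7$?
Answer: $-16$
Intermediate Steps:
$p = 49$ ($p = 7 \cdot 7 + 0 = 49 + 0 = 49$)
$p + 1 f = 49 + 1 \left(-65\right) = 49 - 65 = -16$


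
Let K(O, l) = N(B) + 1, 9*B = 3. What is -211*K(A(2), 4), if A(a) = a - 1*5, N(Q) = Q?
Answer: -844/3 ≈ -281.33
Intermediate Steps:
B = ⅓ (B = (⅑)*3 = ⅓ ≈ 0.33333)
A(a) = -5 + a (A(a) = a - 5 = -5 + a)
K(O, l) = 4/3 (K(O, l) = ⅓ + 1 = 4/3)
-211*K(A(2), 4) = -211*4/3 = -844/3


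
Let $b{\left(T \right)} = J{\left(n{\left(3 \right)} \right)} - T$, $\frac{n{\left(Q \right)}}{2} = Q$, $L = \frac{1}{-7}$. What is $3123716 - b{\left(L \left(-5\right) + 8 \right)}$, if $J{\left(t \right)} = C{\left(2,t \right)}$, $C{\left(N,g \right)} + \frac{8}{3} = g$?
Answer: $\frac{65598149}{21} \approx 3.1237 \cdot 10^{6}$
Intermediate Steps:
$L = - \frac{1}{7} \approx -0.14286$
$n{\left(Q \right)} = 2 Q$
$C{\left(N,g \right)} = - \frac{8}{3} + g$
$J{\left(t \right)} = - \frac{8}{3} + t$
$b{\left(T \right)} = \frac{10}{3} - T$ ($b{\left(T \right)} = \left(- \frac{8}{3} + 2 \cdot 3\right) - T = \left(- \frac{8}{3} + 6\right) - T = \frac{10}{3} - T$)
$3123716 - b{\left(L \left(-5\right) + 8 \right)} = 3123716 - \left(\frac{10}{3} - \left(\left(- \frac{1}{7}\right) \left(-5\right) + 8\right)\right) = 3123716 - \left(\frac{10}{3} - \left(\frac{5}{7} + 8\right)\right) = 3123716 - \left(\frac{10}{3} - \frac{61}{7}\right) = 3123716 - - \frac{113}{21} = 3123716 + \frac{113}{21} = \frac{65598149}{21}$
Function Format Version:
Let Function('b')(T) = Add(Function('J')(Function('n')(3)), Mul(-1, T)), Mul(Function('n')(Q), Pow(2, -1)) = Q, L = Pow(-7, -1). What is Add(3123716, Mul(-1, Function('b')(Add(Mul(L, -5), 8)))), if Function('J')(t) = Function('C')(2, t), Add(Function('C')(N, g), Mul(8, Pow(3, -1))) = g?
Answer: Rational(65598149, 21) ≈ 3.1237e+6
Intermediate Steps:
L = Rational(-1, 7) ≈ -0.14286
Function('n')(Q) = Mul(2, Q)
Function('C')(N, g) = Add(Rational(-8, 3), g)
Function('J')(t) = Add(Rational(-8, 3), t)
Function('b')(T) = Add(Rational(10, 3), Mul(-1, T)) (Function('b')(T) = Add(Add(Rational(-8, 3), Mul(2, 3)), Mul(-1, T)) = Add(Add(Rational(-8, 3), 6), Mul(-1, T)) = Add(Rational(10, 3), Mul(-1, T)))
Add(3123716, Mul(-1, Function('b')(Add(Mul(L, -5), 8)))) = Add(3123716, Mul(-1, Add(Rational(10, 3), Mul(-1, Add(Mul(Rational(-1, 7), -5), 8))))) = Add(3123716, Mul(-1, Add(Rational(10, 3), Mul(-1, Add(Rational(5, 7), 8))))) = Add(3123716, Mul(-1, Add(Rational(10, 3), Mul(-1, Rational(61, 7))))) = Add(3123716, Mul(-1, Add(Rational(10, 3), Rational(-61, 7)))) = Add(3123716, Mul(-1, Rational(-113, 21))) = Add(3123716, Rational(113, 21)) = Rational(65598149, 21)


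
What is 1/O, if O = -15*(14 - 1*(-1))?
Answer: -1/225 ≈ -0.0044444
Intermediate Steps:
O = -225 (O = -15*(14 + 1) = -15*15 = -225)
1/O = 1/(-225) = -1/225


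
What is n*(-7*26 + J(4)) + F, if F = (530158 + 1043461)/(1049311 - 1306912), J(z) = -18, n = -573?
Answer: 29519500981/257601 ≈ 1.1459e+5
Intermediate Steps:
F = -1573619/257601 (F = 1573619/(-257601) = 1573619*(-1/257601) = -1573619/257601 ≈ -6.1087)
n*(-7*26 + J(4)) + F = -573*(-7*26 - 18) - 1573619/257601 = -573*(-182 - 18) - 1573619/257601 = -573*(-200) - 1573619/257601 = 114600 - 1573619/257601 = 29519500981/257601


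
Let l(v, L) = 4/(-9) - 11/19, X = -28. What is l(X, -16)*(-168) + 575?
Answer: 42575/57 ≈ 746.93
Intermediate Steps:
l(v, L) = -175/171 (l(v, L) = 4*(-1/9) - 11*1/19 = -4/9 - 11/19 = -175/171)
l(X, -16)*(-168) + 575 = -175/171*(-168) + 575 = 9800/57 + 575 = 42575/57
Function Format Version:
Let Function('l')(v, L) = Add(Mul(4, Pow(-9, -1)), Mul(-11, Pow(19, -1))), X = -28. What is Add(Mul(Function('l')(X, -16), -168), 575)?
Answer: Rational(42575, 57) ≈ 746.93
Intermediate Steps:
Function('l')(v, L) = Rational(-175, 171) (Function('l')(v, L) = Add(Mul(4, Rational(-1, 9)), Mul(-11, Rational(1, 19))) = Add(Rational(-4, 9), Rational(-11, 19)) = Rational(-175, 171))
Add(Mul(Function('l')(X, -16), -168), 575) = Add(Mul(Rational(-175, 171), -168), 575) = Add(Rational(9800, 57), 575) = Rational(42575, 57)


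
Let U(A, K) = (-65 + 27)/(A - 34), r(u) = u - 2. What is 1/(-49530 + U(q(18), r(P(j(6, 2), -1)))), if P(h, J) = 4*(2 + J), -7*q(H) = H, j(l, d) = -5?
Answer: -128/6339707 ≈ -2.0190e-5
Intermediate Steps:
q(H) = -H/7
P(h, J) = 8 + 4*J
r(u) = -2 + u
U(A, K) = -38/(-34 + A)
1/(-49530 + U(q(18), r(P(j(6, 2), -1)))) = 1/(-49530 - 38/(-34 - 1/7*18)) = 1/(-49530 - 38/(-34 - 18/7)) = 1/(-49530 - 38/(-256/7)) = 1/(-49530 - 38*(-7/256)) = 1/(-49530 + 133/128) = 1/(-6339707/128) = -128/6339707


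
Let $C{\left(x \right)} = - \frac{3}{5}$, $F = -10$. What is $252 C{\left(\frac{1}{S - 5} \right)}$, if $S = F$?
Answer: $- \frac{756}{5} \approx -151.2$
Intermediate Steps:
$S = -10$
$C{\left(x \right)} = - \frac{3}{5}$ ($C{\left(x \right)} = \left(-3\right) \frac{1}{5} = - \frac{3}{5}$)
$252 C{\left(\frac{1}{S - 5} \right)} = 252 \left(- \frac{3}{5}\right) = - \frac{756}{5}$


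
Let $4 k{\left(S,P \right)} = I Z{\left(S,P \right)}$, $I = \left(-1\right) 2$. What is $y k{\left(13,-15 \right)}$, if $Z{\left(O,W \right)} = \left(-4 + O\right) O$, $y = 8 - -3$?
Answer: $- \frac{1287}{2} \approx -643.5$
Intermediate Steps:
$I = -2$
$y = 11$ ($y = 8 + 3 = 11$)
$Z{\left(O,W \right)} = O \left(-4 + O\right)$
$k{\left(S,P \right)} = - \frac{S \left(-4 + S\right)}{2}$ ($k{\left(S,P \right)} = \frac{\left(-2\right) S \left(-4 + S\right)}{4} = - \frac{S \left(-4 + S\right)}{2}$)
$y k{\left(13,-15 \right)} = 11 \cdot \frac{1}{2} \cdot 13 \left(4 - 13\right) = 11 \cdot \frac{1}{2} \cdot 13 \left(-9\right) = 11 \left(- \frac{117}{2}\right) = - \frac{1287}{2}$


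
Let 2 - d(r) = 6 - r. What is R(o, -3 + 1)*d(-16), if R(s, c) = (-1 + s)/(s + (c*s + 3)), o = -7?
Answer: 16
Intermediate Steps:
d(r) = -4 + r (d(r) = 2 - (6 - r) = 2 + (-6 + r) = -4 + r)
R(s, c) = (-1 + s)/(3 + s + c*s) (R(s, c) = (-1 + s)/(s + (3 + c*s)) = (-1 + s)/(3 + s + c*s))
R(o, -3 + 1)*d(-16) = ((-1 - 7)/(3 - 7 + (-3 + 1)*(-7)))*(-4 - 16) = (-8/(3 - 7 - 2*(-7)))*(-20) = (-8/(3 - 7 + 14))*(-20) = (-8/10)*(-20) = ((⅒)*(-8))*(-20) = -⅘*(-20) = 16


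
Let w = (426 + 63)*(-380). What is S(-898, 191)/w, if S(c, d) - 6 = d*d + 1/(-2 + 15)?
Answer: -118583/603915 ≈ -0.19636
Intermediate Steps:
S(c, d) = 79/13 + d² (S(c, d) = 6 + (d*d + 1/(-2 + 15)) = 6 + (d² + 1/13) = 6 + (1/13 + d²) = 79/13 + d²)
w = -185820 (w = 489*(-380) = -185820)
S(-898, 191)/w = (79/13 + 191²)/(-185820) = (79/13 + 36481)*(-1/185820) = (474332/13)*(-1/185820) = -118583/603915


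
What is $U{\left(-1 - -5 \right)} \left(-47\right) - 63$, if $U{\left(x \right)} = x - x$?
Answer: $-63$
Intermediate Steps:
$U{\left(x \right)} = 0$
$U{\left(-1 - -5 \right)} \left(-47\right) - 63 = 0 \left(-47\right) - 63 = 0 - 63 = -63$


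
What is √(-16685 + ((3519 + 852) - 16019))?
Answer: I*√28333 ≈ 168.32*I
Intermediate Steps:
√(-16685 + ((3519 + 852) - 16019)) = √(-16685 + (4371 - 16019)) = √(-16685 - 11648) = √(-28333) = I*√28333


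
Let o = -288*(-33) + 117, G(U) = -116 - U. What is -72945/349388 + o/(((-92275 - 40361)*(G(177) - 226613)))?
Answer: -182945197631181/876262315184984 ≈ -0.20878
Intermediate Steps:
o = 9621 (o = 9504 + 117 = 9621)
-72945/349388 + o/(((-92275 - 40361)*(G(177) - 226613))) = -72945/349388 + 9621/(((-92275 - 40361)*((-116 - 1*177) - 226613))) = -72945*1/349388 + 9621/((-132636*((-116 - 177) - 226613))) = -72945/349388 + 9621/((-132636*(-293 - 226613))) = -72945/349388 + 9621/((-132636*(-226906))) = -72945/349388 + 9621/30095904216 = -72945/349388 + 9621*(1/30095904216) = -72945/349388 + 3207/10031968072 = -182945197631181/876262315184984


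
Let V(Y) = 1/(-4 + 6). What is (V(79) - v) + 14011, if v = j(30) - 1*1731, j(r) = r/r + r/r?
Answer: 31481/2 ≈ 15741.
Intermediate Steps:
V(Y) = ½ (V(Y) = 1/2 = ½)
j(r) = 2 (j(r) = 1 + 1 = 2)
v = -1729 (v = 2 - 1*1731 = 2 - 1731 = -1729)
(V(79) - v) + 14011 = (½ - 1*(-1729)) + 14011 = (½ + 1729) + 14011 = 3459/2 + 14011 = 31481/2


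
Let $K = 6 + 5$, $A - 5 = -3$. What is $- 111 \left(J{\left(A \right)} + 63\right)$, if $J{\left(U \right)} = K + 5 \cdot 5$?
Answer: $-10989$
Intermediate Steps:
$A = 2$ ($A = 5 - 3 = 2$)
$K = 11$
$J{\left(U \right)} = 36$ ($J{\left(U \right)} = 11 + 5 \cdot 5 = 11 + 25 = 36$)
$- 111 \left(J{\left(A \right)} + 63\right) = - 111 \left(36 + 63\right) = \left(-111\right) 99 = -10989$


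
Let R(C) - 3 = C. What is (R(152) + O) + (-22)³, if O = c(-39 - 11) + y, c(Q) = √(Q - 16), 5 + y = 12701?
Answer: 2203 + I*√66 ≈ 2203.0 + 8.124*I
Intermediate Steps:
y = 12696 (y = -5 + 12701 = 12696)
c(Q) = √(-16 + Q)
R(C) = 3 + C
O = 12696 + I*√66 (O = √(-16 + (-39 - 11)) + 12696 = √(-16 - 50) + 12696 = √(-66) + 12696 = I*√66 + 12696 = 12696 + I*√66 ≈ 12696.0 + 8.124*I)
(R(152) + O) + (-22)³ = ((3 + 152) + (12696 + I*√66)) + (-22)³ = (155 + (12696 + I*√66)) - 10648 = (12851 + I*√66) - 10648 = 2203 + I*√66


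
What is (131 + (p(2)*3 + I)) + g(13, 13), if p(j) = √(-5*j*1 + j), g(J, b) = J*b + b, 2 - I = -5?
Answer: 320 + 6*I*√2 ≈ 320.0 + 8.4853*I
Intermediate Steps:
I = 7 (I = 2 - 1*(-5) = 2 + 5 = 7)
g(J, b) = b + J*b
p(j) = 2*√(-j) (p(j) = √(-5*j + j) = √(-4*j) = 2*√(-j))
(131 + (p(2)*3 + I)) + g(13, 13) = (131 + ((2*√(-1*2))*3 + 7)) + 13*(1 + 13) = (131 + ((2*√(-2))*3 + 7)) + 13*14 = (131 + ((2*(I*√2))*3 + 7)) + 182 = (131 + ((2*I*√2)*3 + 7)) + 182 = (131 + (6*I*√2 + 7)) + 182 = (131 + (7 + 6*I*√2)) + 182 = (138 + 6*I*√2) + 182 = 320 + 6*I*√2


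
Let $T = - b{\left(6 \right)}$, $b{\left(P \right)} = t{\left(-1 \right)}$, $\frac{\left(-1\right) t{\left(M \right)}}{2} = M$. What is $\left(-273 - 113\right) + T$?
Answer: $-388$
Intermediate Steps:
$t{\left(M \right)} = - 2 M$
$b{\left(P \right)} = 2$ ($b{\left(P \right)} = \left(-2\right) \left(-1\right) = 2$)
$T = -2$ ($T = \left(-1\right) 2 = -2$)
$\left(-273 - 113\right) + T = \left(-273 - 113\right) - 2 = -386 - 2 = -388$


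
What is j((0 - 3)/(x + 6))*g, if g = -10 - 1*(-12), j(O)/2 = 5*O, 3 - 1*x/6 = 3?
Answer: -10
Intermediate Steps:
x = 0 (x = 18 - 6*3 = 18 - 18 = 0)
j(O) = 10*O (j(O) = 2*(5*O) = 10*O)
g = 2 (g = -10 + 12 = 2)
j((0 - 3)/(x + 6))*g = (10*((0 - 3)/(0 + 6)))*2 = (10*(-3/6))*2 = (10*(-3*⅙))*2 = (10*(-½))*2 = -5*2 = -10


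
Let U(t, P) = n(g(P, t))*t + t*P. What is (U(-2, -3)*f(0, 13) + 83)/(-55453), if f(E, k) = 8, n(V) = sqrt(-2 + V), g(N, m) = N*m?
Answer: -99/55453 ≈ -0.0017853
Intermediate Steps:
U(t, P) = P*t + t*sqrt(-2 + P*t) (U(t, P) = sqrt(-2 + P*t)*t + t*P = t*sqrt(-2 + P*t) + P*t = P*t + t*sqrt(-2 + P*t))
(U(-2, -3)*f(0, 13) + 83)/(-55453) = (-2*(-3 + sqrt(-2 - 3*(-2)))*8 + 83)/(-55453) = (-2*(-3 + sqrt(-2 + 6))*8 + 83)*(-1/55453) = (-2*(-3 + sqrt(4))*8 + 83)*(-1/55453) = (-2*(-3 + 2)*8 + 83)*(-1/55453) = (-2*(-1)*8 + 83)*(-1/55453) = (2*8 + 83)*(-1/55453) = (16 + 83)*(-1/55453) = 99*(-1/55453) = -99/55453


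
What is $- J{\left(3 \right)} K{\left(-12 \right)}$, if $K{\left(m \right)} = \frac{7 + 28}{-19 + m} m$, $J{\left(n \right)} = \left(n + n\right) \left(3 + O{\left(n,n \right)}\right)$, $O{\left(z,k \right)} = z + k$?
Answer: $- \frac{22680}{31} \approx -731.61$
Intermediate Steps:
$O{\left(z,k \right)} = k + z$
$J{\left(n \right)} = 2 n \left(3 + 2 n\right)$ ($J{\left(n \right)} = \left(n + n\right) \left(3 + \left(n + n\right)\right) = 2 n \left(3 + 2 n\right)$)
$K{\left(m \right)} = \frac{35 m}{-19 + m}$ ($K{\left(m \right)} = \frac{35}{-19 + m} m = \frac{35 m}{-19 + m}$)
$- J{\left(3 \right)} K{\left(-12 \right)} = - 2 \cdot 3 \left(3 + 2 \cdot 3\right) 35 \left(-12\right) \frac{1}{-19 - 12} = - 2 \cdot 3 \left(3 + 6\right) 35 \left(-12\right) \frac{1}{-31} = - 2 \cdot 3 \cdot 9 \cdot 35 \left(-12\right) \left(- \frac{1}{31}\right) = - \frac{54 \cdot 420}{31} = \left(-1\right) \frac{22680}{31} = - \frac{22680}{31}$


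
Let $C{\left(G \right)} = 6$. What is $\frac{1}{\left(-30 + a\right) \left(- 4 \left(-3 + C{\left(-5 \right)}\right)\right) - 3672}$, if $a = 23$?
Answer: $- \frac{1}{3588} \approx -0.00027871$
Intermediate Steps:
$\frac{1}{\left(-30 + a\right) \left(- 4 \left(-3 + C{\left(-5 \right)}\right)\right) - 3672} = \frac{1}{\left(-30 + 23\right) \left(- 4 \left(-3 + 6\right)\right) - 3672} = \frac{1}{- 7 \left(\left(-4\right) 3\right) - 3672} = \frac{1}{\left(-7\right) \left(-12\right) - 3672} = \frac{1}{84 - 3672} = \frac{1}{-3588} = - \frac{1}{3588}$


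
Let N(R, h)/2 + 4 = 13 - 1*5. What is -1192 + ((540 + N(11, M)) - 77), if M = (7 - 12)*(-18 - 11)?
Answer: -721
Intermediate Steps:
M = 145 (M = -5*(-29) = 145)
N(R, h) = 8 (N(R, h) = -8 + 2*(13 - 1*5) = -8 + 2*(13 - 5) = -8 + 2*8 = -8 + 16 = 8)
-1192 + ((540 + N(11, M)) - 77) = -1192 + ((540 + 8) - 77) = -1192 + (548 - 77) = -1192 + 471 = -721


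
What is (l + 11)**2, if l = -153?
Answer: 20164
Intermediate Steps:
(l + 11)**2 = (-153 + 11)**2 = (-142)**2 = 20164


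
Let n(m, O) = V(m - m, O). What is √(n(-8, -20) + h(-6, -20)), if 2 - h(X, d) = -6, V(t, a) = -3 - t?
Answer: √5 ≈ 2.2361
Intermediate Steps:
n(m, O) = -3 (n(m, O) = -3 - (m - m) = -3 - 1*0 = -3 + 0 = -3)
h(X, d) = 8 (h(X, d) = 2 - 1*(-6) = 2 + 6 = 8)
√(n(-8, -20) + h(-6, -20)) = √(-3 + 8) = √5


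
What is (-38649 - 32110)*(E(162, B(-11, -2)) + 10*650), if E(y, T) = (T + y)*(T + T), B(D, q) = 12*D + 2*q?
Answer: 40474148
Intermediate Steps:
B(D, q) = 2*q + 12*D
E(y, T) = 2*T*(T + y) (E(y, T) = (T + y)*(2*T) = 2*T*(T + y))
(-38649 - 32110)*(E(162, B(-11, -2)) + 10*650) = (-38649 - 32110)*(2*(2*(-2) + 12*(-11))*((2*(-2) + 12*(-11)) + 162) + 10*650) = -70759*(2*(-4 - 132)*((-4 - 132) + 162) + 6500) = -70759*(2*(-136)*(-136 + 162) + 6500) = -70759*(2*(-136)*26 + 6500) = -70759*(-7072 + 6500) = -70759*(-572) = 40474148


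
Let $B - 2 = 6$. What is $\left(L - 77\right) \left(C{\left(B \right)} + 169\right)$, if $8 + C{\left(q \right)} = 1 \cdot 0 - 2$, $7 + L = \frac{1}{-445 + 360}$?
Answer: $- \frac{1135419}{85} \approx -13358.0$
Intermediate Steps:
$B = 8$ ($B = 2 + 6 = 8$)
$L = - \frac{596}{85}$ ($L = -7 + \frac{1}{-445 + 360} = -7 + \frac{1}{-85} = -7 - \frac{1}{85} = - \frac{596}{85} \approx -7.0118$)
$C{\left(q \right)} = -10$ ($C{\left(q \right)} = -8 + \left(1 \cdot 0 - 2\right) = -8 + \left(0 - 2\right) = -8 - 2 = -10$)
$\left(L - 77\right) \left(C{\left(B \right)} + 169\right) = \left(- \frac{596}{85} - 77\right) \left(-10 + 169\right) = \left(- \frac{7141}{85}\right) 159 = - \frac{1135419}{85}$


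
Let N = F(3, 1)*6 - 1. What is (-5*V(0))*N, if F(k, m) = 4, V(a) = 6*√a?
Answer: 0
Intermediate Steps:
N = 23 (N = 4*6 - 1 = 24 - 1 = 23)
(-5*V(0))*N = -30*√0*23 = -30*0*23 = -5*0*23 = 0*23 = 0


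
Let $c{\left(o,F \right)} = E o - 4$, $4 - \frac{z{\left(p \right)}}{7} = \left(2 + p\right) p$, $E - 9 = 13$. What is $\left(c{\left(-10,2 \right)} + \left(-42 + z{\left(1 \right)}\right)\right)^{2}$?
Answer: $67081$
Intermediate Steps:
$E = 22$ ($E = 9 + 13 = 22$)
$z{\left(p \right)} = 28 - 7 p \left(2 + p\right)$ ($z{\left(p \right)} = 28 - 7 \left(2 + p\right) p = 28 - 7 p \left(2 + p\right)$)
$c{\left(o,F \right)} = -4 + 22 o$ ($c{\left(o,F \right)} = 22 o - 4 = -4 + 22 o$)
$\left(c{\left(-10,2 \right)} + \left(-42 + z{\left(1 \right)}\right)\right)^{2} = \left(\left(-4 + 22 \left(-10\right)\right) - 35\right)^{2} = \left(\left(-4 - 220\right) - 35\right)^{2} = \left(-224 - 35\right)^{2} = \left(-259\right)^{2} = 67081$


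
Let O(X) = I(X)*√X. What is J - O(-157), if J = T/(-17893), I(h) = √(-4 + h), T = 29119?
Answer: -29119/17893 + √25277 ≈ 157.36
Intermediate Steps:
O(X) = √X*√(-4 + X) (O(X) = √(-4 + X)*√X = √X*√(-4 + X))
J = -29119/17893 (J = 29119/(-17893) = 29119*(-1/17893) = -29119/17893 ≈ -1.6274)
J - O(-157) = -29119/17893 - √(-157)*√(-4 - 157) = -29119/17893 - I*√157*√(-161) = -29119/17893 - I*√157*I*√161 = -29119/17893 - (-1)*√25277 = -29119/17893 + √25277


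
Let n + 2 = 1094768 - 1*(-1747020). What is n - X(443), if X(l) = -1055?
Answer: 2842841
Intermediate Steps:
n = 2841786 (n = -2 + (1094768 - 1*(-1747020)) = -2 + (1094768 + 1747020) = -2 + 2841788 = 2841786)
n - X(443) = 2841786 - 1*(-1055) = 2841786 + 1055 = 2842841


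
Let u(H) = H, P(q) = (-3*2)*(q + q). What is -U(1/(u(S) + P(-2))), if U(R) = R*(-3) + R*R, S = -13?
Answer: 32/121 ≈ 0.26446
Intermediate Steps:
P(q) = -12*q
U(R) = R² - 3*R (U(R) = -3*R + R² = R² - 3*R)
-U(1/(u(S) + P(-2))) = -(-3 + 1/(-13 - 12*(-2)))/(-13 - 12*(-2)) = -(-3 + 1/(-13 + 24))/(-13 + 24) = -(-3 + 1/11)/11 = -(-32)/(11*11) = -1*(-32/121) = 32/121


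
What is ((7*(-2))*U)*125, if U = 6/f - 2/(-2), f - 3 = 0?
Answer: -5250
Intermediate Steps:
f = 3 (f = 3 + 0 = 3)
U = 3 (U = 6/3 - 2/(-2) = 6*(⅓) - 2*(-½) = 2 + 1 = 3)
((7*(-2))*U)*125 = ((7*(-2))*3)*125 = -14*3*125 = -42*125 = -5250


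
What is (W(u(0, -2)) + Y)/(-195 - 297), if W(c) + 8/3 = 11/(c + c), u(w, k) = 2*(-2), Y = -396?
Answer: 9601/11808 ≈ 0.81309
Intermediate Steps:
u(w, k) = -4
W(c) = -8/3 + 11/(2*c) (W(c) = -8/3 + 11/(c + c) = -8/3 + 11/((2*c)) = -8/3 + 11*(1/(2*c)) = -8/3 + 11/(2*c))
(W(u(0, -2)) + Y)/(-195 - 297) = ((⅙)*(33 - 16*(-4))/(-4) - 396)/(-195 - 297) = ((⅙)*(-¼)*(33 + 64) - 396)/(-492) = ((⅙)*(-¼)*97 - 396)*(-1/492) = (-97/24 - 396)*(-1/492) = -9601/24*(-1/492) = 9601/11808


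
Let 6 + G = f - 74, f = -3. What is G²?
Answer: 6889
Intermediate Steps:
G = -83 (G = -6 + (-3 - 74) = -6 - 77 = -83)
G² = (-83)² = 6889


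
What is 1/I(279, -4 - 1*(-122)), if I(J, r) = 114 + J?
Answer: 1/393 ≈ 0.0025445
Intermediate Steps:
1/I(279, -4 - 1*(-122)) = 1/(114 + 279) = 1/393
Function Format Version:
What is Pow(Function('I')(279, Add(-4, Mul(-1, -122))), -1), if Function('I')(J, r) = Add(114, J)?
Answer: Rational(1, 393) ≈ 0.0025445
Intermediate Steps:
Pow(Function('I')(279, Add(-4, Mul(-1, -122))), -1) = Pow(Add(114, 279), -1) = Pow(393, -1) = Rational(1, 393)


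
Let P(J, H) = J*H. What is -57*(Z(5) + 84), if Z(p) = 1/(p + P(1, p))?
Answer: -47937/10 ≈ -4793.7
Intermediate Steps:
P(J, H) = H*J
Z(p) = 1/(2*p) (Z(p) = 1/(p + p*1) = 1/(p + p) = 1/(2*p))
-57*(Z(5) + 84) = -57*((½)/5 + 84) = -57*((½)*(⅕) + 84) = -57*(⅒ + 84) = -57*841/10 = -47937/10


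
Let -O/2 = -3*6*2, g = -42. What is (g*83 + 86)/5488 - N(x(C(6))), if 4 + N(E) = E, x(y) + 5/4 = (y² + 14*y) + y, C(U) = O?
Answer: -8587855/1372 ≈ -6259.4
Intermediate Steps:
O = 72 (O = -2*(-3*6)*2 = -(-36)*2 = -2*(-36) = 72)
C(U) = 72
x(y) = -5/4 + y² + 15*y (x(y) = -5/4 + ((y² + 14*y) + y) = -5/4 + (y² + 15*y) = -5/4 + y² + 15*y)
N(E) = -4 + E
(g*83 + 86)/5488 - N(x(C(6))) = (-42*83 + 86)/5488 - (-4 + (-5/4 + 72² + 15*72)) = (-3486 + 86)*(1/5488) - (-4 + (-5/4 + 5184 + 1080)) = -3400*1/5488 - (-4 + 25051/4) = -425/686 - 1*25035/4 = -425/686 - 25035/4 = -8587855/1372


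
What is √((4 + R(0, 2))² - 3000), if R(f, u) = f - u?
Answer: 2*I*√749 ≈ 54.736*I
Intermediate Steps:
√((4 + R(0, 2))² - 3000) = √((4 + (0 - 1*2))² - 3000) = √((4 + (0 - 2))² - 3000) = √((4 - 2)² - 3000) = √(2² - 3000) = √(4 - 3000) = √(-2996) = 2*I*√749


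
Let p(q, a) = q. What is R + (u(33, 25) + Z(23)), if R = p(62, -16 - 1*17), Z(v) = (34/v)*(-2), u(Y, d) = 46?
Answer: 2416/23 ≈ 105.04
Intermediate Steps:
Z(v) = -68/v
R = 62
R + (u(33, 25) + Z(23)) = 62 + (46 - 68/23) = 62 + 990/23 = 2416/23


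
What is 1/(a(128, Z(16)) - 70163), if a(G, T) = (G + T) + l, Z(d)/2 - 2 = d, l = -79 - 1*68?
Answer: -1/70146 ≈ -1.4256e-5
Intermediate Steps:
l = -147 (l = -79 - 68 = -147)
Z(d) = 4 + 2*d
a(G, T) = -147 + G + T (a(G, T) = (G + T) - 147 = -147 + G + T)
1/(a(128, Z(16)) - 70163) = 1/((-147 + 128 + (4 + 2*16)) - 70163) = 1/((-147 + 128 + (4 + 32)) - 70163) = 1/((-147 + 128 + 36) - 70163) = 1/(17 - 70163) = 1/(-70146) = -1/70146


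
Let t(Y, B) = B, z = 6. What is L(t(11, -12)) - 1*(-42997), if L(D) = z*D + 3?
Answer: 42928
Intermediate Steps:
L(D) = 3 + 6*D (L(D) = 6*D + 3 = 3 + 6*D)
L(t(11, -12)) - 1*(-42997) = (3 + 6*(-12)) - 1*(-42997) = (3 - 72) + 42997 = -69 + 42997 = 42928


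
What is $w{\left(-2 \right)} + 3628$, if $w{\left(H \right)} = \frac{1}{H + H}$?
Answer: $\frac{14511}{4} \approx 3627.8$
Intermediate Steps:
$w{\left(H \right)} = \frac{1}{2 H}$
$w{\left(-2 \right)} + 3628 = \frac{1}{2 \left(-2\right)} + 3628 = \frac{1}{2} \left(- \frac{1}{2}\right) + 3628 = - \frac{1}{4} + 3628 = \frac{14511}{4}$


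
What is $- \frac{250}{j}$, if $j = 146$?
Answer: $- \frac{125}{73} \approx -1.7123$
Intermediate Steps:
$- \frac{250}{j} = - \frac{250}{146} = \left(-250\right) \frac{1}{146} = - \frac{125}{73}$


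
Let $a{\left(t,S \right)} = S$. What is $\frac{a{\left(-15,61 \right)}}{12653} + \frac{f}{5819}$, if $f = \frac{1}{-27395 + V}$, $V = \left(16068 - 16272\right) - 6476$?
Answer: $\frac{12095215272}{2508867523525} \approx 0.004821$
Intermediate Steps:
$V = -6680$ ($V = -204 - 6476 = -6680$)
$f = - \frac{1}{34075}$ ($f = \frac{1}{-27395 - 6680} = \frac{1}{-34075} = - \frac{1}{34075} \approx -2.9347 \cdot 10^{-5}$)
$\frac{a{\left(-15,61 \right)}}{12653} + \frac{f}{5819} = \frac{61}{12653} - \frac{1}{34075 \cdot 5819} = 61 \cdot \frac{1}{12653} - \frac{1}{198282425} = \frac{61}{12653} - \frac{1}{198282425} = \frac{12095215272}{2508867523525}$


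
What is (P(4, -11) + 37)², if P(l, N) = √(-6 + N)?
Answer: (37 + I*√17)² ≈ 1352.0 + 305.11*I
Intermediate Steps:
(P(4, -11) + 37)² = (√(-6 - 11) + 37)² = (√(-17) + 37)² = (I*√17 + 37)² = (37 + I*√17)²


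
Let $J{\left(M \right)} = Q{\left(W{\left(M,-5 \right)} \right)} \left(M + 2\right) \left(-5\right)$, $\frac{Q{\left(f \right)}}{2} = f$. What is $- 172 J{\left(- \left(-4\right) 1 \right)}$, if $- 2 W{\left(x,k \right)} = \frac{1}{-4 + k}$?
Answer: $\frac{1720}{3} \approx 573.33$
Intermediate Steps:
$W{\left(x,k \right)} = - \frac{1}{2 \left(-4 + k\right)}$
$Q{\left(f \right)} = 2 f$
$J{\left(M \right)} = - \frac{10}{9} - \frac{5 M}{9}$ ($J{\left(M \right)} = 2 \left(- \frac{1}{-8 + 2 \left(-5\right)}\right) \left(M + 2\right) \left(-5\right) = 2 \left(- \frac{1}{-8 - 10}\right) \left(2 + M\right) \left(-5\right) = 2 \left(- \frac{1}{-18}\right) \left(2 + M\right) \left(-5\right) = 2 \left(\left(-1\right) \left(- \frac{1}{18}\right)\right) \left(2 + M\right) \left(-5\right) = 2 \cdot \frac{1}{18} \left(2 + M\right) \left(-5\right) = \frac{2 + M}{9} \left(-5\right) = \left(\frac{2}{9} + \frac{M}{9}\right) \left(-5\right) = - \frac{10}{9} - \frac{5 M}{9}$)
$- 172 J{\left(- \left(-4\right) 1 \right)} = - 172 \left(- \frac{10}{9} - \frac{5 \left(- \left(-4\right) 1\right)}{9}\right) = - 172 \left(- \frac{10}{9} - \frac{5 \left(\left(-1\right) \left(-4\right)\right)}{9}\right) = - 172 \left(- \frac{10}{9} - \frac{20}{9}\right) = \left(-172\right) \left(- \frac{10}{3}\right) = \frac{1720}{3}$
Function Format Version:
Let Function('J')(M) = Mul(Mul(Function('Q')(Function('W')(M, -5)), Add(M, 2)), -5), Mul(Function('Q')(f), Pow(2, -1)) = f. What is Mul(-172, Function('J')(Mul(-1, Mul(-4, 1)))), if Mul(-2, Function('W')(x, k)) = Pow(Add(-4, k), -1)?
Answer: Rational(1720, 3) ≈ 573.33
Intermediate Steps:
Function('W')(x, k) = Mul(Rational(-1, 2), Pow(Add(-4, k), -1))
Function('Q')(f) = Mul(2, f)
Function('J')(M) = Add(Rational(-10, 9), Mul(Rational(-5, 9), M)) (Function('J')(M) = Mul(Mul(Mul(2, Mul(-1, Pow(Add(-8, Mul(2, -5)), -1))), Add(M, 2)), -5) = Mul(Mul(Mul(2, Mul(-1, Pow(Add(-8, -10), -1))), Add(2, M)), -5) = Mul(Mul(Mul(2, Mul(-1, Pow(-18, -1))), Add(2, M)), -5) = Mul(Mul(Mul(2, Mul(-1, Rational(-1, 18))), Add(2, M)), -5) = Mul(Mul(Mul(2, Rational(1, 18)), Add(2, M)), -5) = Mul(Mul(Rational(1, 9), Add(2, M)), -5) = Mul(Add(Rational(2, 9), Mul(Rational(1, 9), M)), -5) = Add(Rational(-10, 9), Mul(Rational(-5, 9), M)))
Mul(-172, Function('J')(Mul(-1, Mul(-4, 1)))) = Mul(-172, Add(Rational(-10, 9), Mul(Rational(-5, 9), Mul(-1, Mul(-4, 1))))) = Mul(-172, Add(Rational(-10, 9), Mul(Rational(-5, 9), Mul(-1, -4)))) = Mul(-172, Add(Rational(-10, 9), Mul(Rational(-5, 9), 4))) = Mul(-172, Add(Rational(-10, 9), Rational(-20, 9))) = Mul(-172, Rational(-10, 3)) = Rational(1720, 3)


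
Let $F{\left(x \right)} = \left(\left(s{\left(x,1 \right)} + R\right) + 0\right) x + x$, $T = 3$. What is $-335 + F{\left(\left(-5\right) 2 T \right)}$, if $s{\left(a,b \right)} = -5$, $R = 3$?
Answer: $-305$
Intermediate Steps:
$F{\left(x \right)} = - x$ ($F{\left(x \right)} = \left(\left(-5 + 3\right) + 0\right) x + x = \left(-2 + 0\right) x + x = - 2 x + x = - x$)
$-335 + F{\left(\left(-5\right) 2 T \right)} = -335 - \left(-5\right) 2 \cdot 3 = -335 - \left(-10\right) 3 = -335 - -30 = -335 + 30 = -305$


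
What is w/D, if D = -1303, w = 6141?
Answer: -6141/1303 ≈ -4.7130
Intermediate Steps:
w/D = 6141/(-1303) = 6141*(-1/1303) = -6141/1303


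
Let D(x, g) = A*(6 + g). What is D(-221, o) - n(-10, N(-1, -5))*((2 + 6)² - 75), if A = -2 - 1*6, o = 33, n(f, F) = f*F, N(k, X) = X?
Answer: 238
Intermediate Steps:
n(f, F) = F*f
A = -8 (A = -2 - 6 = -8)
D(x, g) = -48 - 8*g (D(x, g) = -8*(6 + g) = -48 - 8*g)
D(-221, o) - n(-10, N(-1, -5))*((2 + 6)² - 75) = (-48 - 8*33) - (-5*(-10))*((2 + 6)² - 75) = (-48 - 264) - 50*(8² - 75) = -312 - 50*(64 - 75) = -312 - 50*(-11) = -312 - 1*(-550) = -312 + 550 = 238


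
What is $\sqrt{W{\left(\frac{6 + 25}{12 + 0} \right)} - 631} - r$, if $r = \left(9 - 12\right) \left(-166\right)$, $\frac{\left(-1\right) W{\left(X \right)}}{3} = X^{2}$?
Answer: $-498 + \frac{i \sqrt{93747}}{12} \approx -498.0 + 25.515 i$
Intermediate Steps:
$W{\left(X \right)} = - 3 X^{2}$
$r = 498$ ($r = \left(9 - 12\right) \left(-166\right) = \left(-3\right) \left(-166\right) = 498$)
$\sqrt{W{\left(\frac{6 + 25}{12 + 0} \right)} - 631} - r = \sqrt{- 3 \left(\frac{6 + 25}{12 + 0}\right)^{2} - 631} - 498 = \sqrt{- 3 \left(\frac{31}{12}\right)^{2} - 631} - 498 = \sqrt{\left(-3\right) \frac{961}{144} - 631} - 498 = \sqrt{- \frac{961}{48} - 631} - 498 = \sqrt{- \frac{31249}{48}} - 498 = \frac{i \sqrt{93747}}{12} - 498 = -498 + \frac{i \sqrt{93747}}{12}$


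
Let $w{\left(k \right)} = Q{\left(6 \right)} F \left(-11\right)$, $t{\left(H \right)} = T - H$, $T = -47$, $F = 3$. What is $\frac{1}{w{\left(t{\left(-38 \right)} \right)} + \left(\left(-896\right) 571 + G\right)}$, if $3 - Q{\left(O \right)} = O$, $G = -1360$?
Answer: $- \frac{1}{512877} \approx -1.9498 \cdot 10^{-6}$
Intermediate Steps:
$Q{\left(O \right)} = 3 - O$
$t{\left(H \right)} = -47 - H$
$w{\left(k \right)} = 99$ ($w{\left(k \right)} = \left(3 - 6\right) 3 \left(-11\right) = \left(-3\right) 3 \left(-11\right) = \left(-9\right) \left(-11\right) = 99$)
$\frac{1}{w{\left(t{\left(-38 \right)} \right)} + \left(\left(-896\right) 571 + G\right)} = \frac{1}{99 - 512976} = \frac{1}{-512877} = - \frac{1}{512877}$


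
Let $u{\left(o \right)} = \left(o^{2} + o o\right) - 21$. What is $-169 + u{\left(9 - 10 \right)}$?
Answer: $-188$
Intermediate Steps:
$u{\left(o \right)} = -21 + 2 o^{2}$ ($u{\left(o \right)} = \left(o^{2} + o^{2}\right) - 21 = 2 o^{2} - 21 = -21 + 2 o^{2}$)
$-169 + u{\left(9 - 10 \right)} = -169 - \left(21 - 2 \left(9 - 10\right)^{2}\right) = -169 - \left(21 - 2 \left(-1\right)^{2}\right) = -169 + \left(-21 + 2 \cdot 1\right) = -169 + \left(-21 + 2\right) = -169 - 19 = -188$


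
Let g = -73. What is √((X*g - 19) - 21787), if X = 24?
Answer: I*√23558 ≈ 153.49*I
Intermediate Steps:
√((X*g - 19) - 21787) = √((24*(-73) - 19) - 21787) = √((-1752 - 19) - 21787) = √(-1771 - 21787) = √(-23558) = I*√23558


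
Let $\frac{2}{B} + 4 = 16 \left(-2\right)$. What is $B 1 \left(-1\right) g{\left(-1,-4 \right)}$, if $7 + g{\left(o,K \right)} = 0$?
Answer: $- \frac{7}{18} \approx -0.38889$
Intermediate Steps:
$B = - \frac{1}{18}$ ($B = \frac{2}{-4 + 16 \left(-2\right)} = \frac{2}{-4 - 32} = \frac{2}{-36} = 2 \left(- \frac{1}{36}\right) = - \frac{1}{18} \approx -0.055556$)
$g{\left(o,K \right)} = -7$ ($g{\left(o,K \right)} = -7 + 0 = -7$)
$B 1 \left(-1\right) g{\left(-1,-4 \right)} = - \frac{1 \left(-1\right) \left(-7\right)}{18} = - \frac{\left(-1\right) \left(-7\right)}{18} = \left(- \frac{1}{18}\right) 7 = - \frac{7}{18}$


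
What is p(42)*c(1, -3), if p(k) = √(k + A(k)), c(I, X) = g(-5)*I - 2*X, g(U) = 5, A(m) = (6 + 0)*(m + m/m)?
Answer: 110*√3 ≈ 190.53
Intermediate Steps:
A(m) = 6 + 6*m (A(m) = 6*(m + 1) = 6*(1 + m) = 6 + 6*m)
c(I, X) = -2*X + 5*I (c(I, X) = 5*I - 2*X = -2*X + 5*I)
p(k) = √(6 + 7*k) (p(k) = √(k + (6 + 6*k)) = √(6 + 7*k))
p(42)*c(1, -3) = √(6 + 7*42)*(-2*(-3) + 5*1) = √(6 + 294)*(6 + 5) = √300*11 = (10*√3)*11 = 110*√3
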